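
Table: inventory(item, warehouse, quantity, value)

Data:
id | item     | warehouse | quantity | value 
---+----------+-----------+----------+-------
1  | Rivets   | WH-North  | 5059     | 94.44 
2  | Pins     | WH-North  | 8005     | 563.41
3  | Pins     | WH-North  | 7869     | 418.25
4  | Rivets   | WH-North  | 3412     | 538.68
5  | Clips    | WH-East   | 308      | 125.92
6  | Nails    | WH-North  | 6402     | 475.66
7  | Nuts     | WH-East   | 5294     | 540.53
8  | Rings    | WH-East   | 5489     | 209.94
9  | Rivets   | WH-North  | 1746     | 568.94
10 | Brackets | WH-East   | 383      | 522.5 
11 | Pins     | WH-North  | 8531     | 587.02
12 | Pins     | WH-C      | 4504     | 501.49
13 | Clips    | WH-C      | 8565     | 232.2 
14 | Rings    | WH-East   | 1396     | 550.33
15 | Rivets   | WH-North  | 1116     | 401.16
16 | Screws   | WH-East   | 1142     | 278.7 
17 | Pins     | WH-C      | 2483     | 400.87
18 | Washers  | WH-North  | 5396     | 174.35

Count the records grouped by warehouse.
SELECT warehouse, COUNT(*) as count
FROM inventory
GROUP BY warehouse

Result:
  WH-C: 3
  WH-East: 6
  WH-North: 9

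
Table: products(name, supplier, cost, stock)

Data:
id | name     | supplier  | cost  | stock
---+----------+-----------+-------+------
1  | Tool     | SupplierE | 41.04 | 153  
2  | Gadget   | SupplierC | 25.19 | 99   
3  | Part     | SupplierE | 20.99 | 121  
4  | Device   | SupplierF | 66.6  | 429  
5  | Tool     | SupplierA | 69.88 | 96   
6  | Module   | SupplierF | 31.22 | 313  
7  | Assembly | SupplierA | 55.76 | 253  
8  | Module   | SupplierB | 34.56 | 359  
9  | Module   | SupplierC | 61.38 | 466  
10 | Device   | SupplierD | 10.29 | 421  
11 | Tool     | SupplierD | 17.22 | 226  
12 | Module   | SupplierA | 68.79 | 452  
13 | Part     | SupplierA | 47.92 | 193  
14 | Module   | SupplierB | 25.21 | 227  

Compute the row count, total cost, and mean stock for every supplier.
SELECT supplier,
       COUNT(*) as cnt,
       SUM(cost) as total_cost,
       AVG(stock) as avg_stock
FROM products
GROUP BY supplier

Result:
  SupplierA: 4 records, 242.35 total cost, 248.50 avg stock
  SupplierB: 2 records, 59.77 total cost, 293.00 avg stock
  SupplierC: 2 records, 86.57 total cost, 282.50 avg stock
  SupplierD: 2 records, 27.51 total cost, 323.50 avg stock
  SupplierE: 2 records, 62.03 total cost, 137.00 avg stock
  SupplierF: 2 records, 97.82 total cost, 371.00 avg stock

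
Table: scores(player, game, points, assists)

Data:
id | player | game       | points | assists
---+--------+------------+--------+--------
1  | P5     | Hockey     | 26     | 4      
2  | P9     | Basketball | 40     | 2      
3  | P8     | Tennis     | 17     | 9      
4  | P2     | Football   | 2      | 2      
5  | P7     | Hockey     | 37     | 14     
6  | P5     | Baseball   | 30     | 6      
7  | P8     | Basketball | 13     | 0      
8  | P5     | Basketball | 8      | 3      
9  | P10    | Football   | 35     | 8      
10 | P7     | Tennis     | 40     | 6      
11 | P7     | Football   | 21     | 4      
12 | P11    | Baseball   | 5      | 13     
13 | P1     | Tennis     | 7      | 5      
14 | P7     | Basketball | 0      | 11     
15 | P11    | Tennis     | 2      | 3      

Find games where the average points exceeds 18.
SELECT game, AVG(points)
FROM scores
GROUP BY game
HAVING AVG(points) > 18

Result:
  Football: avg=19.33
  Hockey: avg=31.50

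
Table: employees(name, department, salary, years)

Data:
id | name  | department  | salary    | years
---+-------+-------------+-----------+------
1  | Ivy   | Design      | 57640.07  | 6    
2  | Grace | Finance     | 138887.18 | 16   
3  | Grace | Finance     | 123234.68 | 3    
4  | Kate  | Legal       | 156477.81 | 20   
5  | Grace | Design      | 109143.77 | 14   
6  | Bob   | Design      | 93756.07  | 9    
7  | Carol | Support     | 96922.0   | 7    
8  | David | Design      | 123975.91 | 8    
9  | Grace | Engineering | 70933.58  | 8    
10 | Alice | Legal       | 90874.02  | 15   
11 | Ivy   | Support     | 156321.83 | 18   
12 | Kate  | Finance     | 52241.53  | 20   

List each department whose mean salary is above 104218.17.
SELECT department, AVG(salary)
FROM employees
GROUP BY department
HAVING AVG(salary) > 104218.17

Result:
  Finance: avg=104787.80
  Legal: avg=123675.92
  Support: avg=126621.92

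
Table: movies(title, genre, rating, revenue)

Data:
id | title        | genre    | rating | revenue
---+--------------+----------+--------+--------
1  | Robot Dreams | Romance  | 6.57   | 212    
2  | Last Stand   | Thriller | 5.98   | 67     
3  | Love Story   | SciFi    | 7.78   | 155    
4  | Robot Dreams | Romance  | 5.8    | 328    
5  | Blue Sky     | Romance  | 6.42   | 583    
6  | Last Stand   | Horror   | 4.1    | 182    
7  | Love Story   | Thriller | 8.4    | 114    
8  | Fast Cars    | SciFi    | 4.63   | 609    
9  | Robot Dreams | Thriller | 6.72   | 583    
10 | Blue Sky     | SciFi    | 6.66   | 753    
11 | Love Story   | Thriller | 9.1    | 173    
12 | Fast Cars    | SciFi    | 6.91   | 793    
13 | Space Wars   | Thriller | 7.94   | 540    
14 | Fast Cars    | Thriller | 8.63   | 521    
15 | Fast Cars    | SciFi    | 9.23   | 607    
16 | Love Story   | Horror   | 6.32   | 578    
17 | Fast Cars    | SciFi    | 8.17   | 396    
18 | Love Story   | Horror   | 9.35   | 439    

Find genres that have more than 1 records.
SELECT genre, COUNT(*) as cnt
FROM movies
GROUP BY genre
HAVING COUNT(*) > 1

Result:
  Horror: 3
  Romance: 3
  SciFi: 6
  Thriller: 6

Note: HAVING filters groups after aggregation, WHERE filters rows before.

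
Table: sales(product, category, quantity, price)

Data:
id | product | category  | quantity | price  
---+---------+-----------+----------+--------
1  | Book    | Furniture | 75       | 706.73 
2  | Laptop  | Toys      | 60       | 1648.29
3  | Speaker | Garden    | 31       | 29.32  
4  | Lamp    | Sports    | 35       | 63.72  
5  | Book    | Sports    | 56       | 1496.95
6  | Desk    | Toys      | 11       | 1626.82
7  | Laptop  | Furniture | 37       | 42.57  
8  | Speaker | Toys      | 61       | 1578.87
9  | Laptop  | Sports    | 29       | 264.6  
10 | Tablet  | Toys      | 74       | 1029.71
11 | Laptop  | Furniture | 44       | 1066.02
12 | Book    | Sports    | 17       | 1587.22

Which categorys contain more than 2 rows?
SELECT category, COUNT(*) as cnt
FROM sales
GROUP BY category
HAVING COUNT(*) > 2

Result:
  Furniture: 3
  Sports: 4
  Toys: 4

Note: HAVING filters groups after aggregation, WHERE filters rows before.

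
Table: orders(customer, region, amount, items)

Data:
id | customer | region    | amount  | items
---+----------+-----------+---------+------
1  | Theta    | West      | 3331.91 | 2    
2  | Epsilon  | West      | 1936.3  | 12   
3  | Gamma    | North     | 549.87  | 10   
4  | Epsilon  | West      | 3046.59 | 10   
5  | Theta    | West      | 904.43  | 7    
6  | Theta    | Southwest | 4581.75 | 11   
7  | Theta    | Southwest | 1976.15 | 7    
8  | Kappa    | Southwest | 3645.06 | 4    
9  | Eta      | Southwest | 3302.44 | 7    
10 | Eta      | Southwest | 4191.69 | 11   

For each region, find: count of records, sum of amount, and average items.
SELECT region,
       COUNT(*) as cnt,
       SUM(amount) as total_amount,
       AVG(items) as avg_items
FROM orders
GROUP BY region

Result:
  North: 1 records, 549.87 total amount, 10.00 avg items
  Southwest: 5 records, 17697.09 total amount, 8.00 avg items
  West: 4 records, 9219.23 total amount, 7.75 avg items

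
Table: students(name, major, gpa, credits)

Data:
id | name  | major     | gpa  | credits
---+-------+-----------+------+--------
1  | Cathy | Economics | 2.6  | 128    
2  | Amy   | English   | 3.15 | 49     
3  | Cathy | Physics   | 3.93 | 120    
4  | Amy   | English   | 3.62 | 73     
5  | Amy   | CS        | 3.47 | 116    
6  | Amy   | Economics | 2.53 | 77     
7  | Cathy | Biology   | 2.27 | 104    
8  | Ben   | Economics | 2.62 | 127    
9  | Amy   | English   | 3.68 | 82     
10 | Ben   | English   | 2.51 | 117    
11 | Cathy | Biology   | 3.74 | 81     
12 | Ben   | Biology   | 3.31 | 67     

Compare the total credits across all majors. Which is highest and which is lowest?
SELECT major, SUM(credits)
FROM students
GROUP BY major
ORDER BY SUM(credits)

All groups:
  CS: 116
  Physics: 120
  Biology: 252
  English: 321
  Economics: 332

Highest: Economics (332)
Lowest: CS (116)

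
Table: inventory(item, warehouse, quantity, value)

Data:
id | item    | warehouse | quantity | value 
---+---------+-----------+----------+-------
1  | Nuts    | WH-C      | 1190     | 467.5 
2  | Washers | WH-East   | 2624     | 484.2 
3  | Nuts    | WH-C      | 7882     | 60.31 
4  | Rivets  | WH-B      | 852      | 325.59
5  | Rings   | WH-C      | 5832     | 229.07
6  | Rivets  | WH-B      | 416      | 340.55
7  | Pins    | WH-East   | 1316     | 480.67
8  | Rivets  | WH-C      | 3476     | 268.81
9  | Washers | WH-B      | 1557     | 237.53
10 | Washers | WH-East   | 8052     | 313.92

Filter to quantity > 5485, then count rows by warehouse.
SELECT warehouse, COUNT(*)
FROM inventory
WHERE quantity > 5485
GROUP BY warehouse

Note: WHERE filters rows before grouping.

Result:
  WH-C: 2
  WH-East: 1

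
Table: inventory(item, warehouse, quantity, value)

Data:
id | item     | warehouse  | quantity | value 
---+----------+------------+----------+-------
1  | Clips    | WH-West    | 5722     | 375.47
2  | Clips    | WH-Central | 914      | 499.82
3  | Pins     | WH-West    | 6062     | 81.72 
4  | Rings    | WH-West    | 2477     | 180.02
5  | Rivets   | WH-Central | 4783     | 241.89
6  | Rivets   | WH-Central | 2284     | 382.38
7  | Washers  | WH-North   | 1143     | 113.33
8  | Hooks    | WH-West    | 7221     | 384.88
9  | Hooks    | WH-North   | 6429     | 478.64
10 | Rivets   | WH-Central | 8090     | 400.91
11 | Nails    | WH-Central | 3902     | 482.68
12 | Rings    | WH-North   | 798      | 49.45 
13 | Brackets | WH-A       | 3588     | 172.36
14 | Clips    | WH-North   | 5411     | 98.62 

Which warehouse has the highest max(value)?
SELECT warehouse, MAX(value) as val
FROM inventory
GROUP BY warehouse
ORDER BY val DESC
LIMIT 1

Result: WH-Central with max(value) = 499.82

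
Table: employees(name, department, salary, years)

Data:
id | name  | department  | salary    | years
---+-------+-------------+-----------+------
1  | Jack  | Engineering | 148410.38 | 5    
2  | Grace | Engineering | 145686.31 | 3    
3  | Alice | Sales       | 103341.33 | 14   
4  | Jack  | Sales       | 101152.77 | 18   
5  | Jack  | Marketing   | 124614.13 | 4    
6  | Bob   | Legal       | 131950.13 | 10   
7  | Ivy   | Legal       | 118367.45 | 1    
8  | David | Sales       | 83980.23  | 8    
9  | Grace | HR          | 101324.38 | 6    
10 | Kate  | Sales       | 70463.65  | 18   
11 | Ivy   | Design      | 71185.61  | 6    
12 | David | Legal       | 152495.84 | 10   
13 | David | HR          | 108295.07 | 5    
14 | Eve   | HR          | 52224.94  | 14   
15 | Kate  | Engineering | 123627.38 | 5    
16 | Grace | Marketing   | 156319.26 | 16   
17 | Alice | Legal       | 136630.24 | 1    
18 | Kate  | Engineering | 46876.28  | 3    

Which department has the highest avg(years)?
SELECT department, AVG(years) as val
FROM employees
GROUP BY department
ORDER BY val DESC
LIMIT 1

Result: Sales with avg(years) = 14.50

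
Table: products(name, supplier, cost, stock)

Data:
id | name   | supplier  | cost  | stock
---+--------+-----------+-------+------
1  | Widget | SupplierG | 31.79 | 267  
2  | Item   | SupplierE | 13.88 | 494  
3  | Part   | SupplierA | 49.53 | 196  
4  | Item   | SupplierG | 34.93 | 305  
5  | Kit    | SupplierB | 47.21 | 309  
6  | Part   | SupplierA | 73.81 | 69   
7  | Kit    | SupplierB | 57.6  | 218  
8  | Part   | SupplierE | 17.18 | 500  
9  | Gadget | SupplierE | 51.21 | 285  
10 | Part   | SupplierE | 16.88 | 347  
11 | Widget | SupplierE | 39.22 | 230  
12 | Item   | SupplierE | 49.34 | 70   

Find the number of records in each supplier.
SELECT supplier, COUNT(*) as count
FROM products
GROUP BY supplier

Result:
  SupplierA: 2
  SupplierB: 2
  SupplierE: 6
  SupplierG: 2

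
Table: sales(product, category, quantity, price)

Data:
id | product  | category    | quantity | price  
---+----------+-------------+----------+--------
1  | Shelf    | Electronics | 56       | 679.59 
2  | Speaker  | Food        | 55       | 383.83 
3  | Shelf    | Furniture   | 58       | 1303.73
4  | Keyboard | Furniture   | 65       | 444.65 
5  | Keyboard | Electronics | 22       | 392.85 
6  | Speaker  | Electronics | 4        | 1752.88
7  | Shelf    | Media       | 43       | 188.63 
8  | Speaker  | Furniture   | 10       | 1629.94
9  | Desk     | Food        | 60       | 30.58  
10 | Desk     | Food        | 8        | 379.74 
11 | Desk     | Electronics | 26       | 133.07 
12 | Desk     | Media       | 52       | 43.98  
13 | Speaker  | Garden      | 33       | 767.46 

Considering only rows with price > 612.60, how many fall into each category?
SELECT category, COUNT(*)
FROM sales
WHERE price > 612.60
GROUP BY category

Note: WHERE filters rows before grouping.

Result:
  Electronics: 2
  Furniture: 2
  Garden: 1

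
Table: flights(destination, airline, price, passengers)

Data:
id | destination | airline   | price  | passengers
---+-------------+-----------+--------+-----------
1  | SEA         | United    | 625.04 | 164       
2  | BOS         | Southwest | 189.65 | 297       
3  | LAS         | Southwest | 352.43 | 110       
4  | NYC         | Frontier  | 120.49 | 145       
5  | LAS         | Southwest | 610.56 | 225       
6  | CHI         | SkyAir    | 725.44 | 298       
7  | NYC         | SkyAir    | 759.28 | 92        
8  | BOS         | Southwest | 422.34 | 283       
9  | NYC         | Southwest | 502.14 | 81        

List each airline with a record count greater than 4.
SELECT airline, COUNT(*) as cnt
FROM flights
GROUP BY airline
HAVING COUNT(*) > 4

Result:
  Southwest: 5

Note: HAVING filters groups after aggregation, WHERE filters rows before.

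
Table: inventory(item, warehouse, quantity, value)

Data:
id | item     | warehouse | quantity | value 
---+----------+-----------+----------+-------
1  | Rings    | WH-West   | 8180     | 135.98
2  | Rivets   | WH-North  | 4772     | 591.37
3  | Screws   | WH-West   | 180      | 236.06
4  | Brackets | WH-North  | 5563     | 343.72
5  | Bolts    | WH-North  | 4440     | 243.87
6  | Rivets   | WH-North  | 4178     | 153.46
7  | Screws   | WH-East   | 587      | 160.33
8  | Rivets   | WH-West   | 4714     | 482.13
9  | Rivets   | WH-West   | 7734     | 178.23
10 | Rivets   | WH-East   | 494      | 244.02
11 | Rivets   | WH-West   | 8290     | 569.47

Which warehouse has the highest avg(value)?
SELECT warehouse, AVG(value) as val
FROM inventory
GROUP BY warehouse
ORDER BY val DESC
LIMIT 1

Result: WH-North with avg(value) = 333.11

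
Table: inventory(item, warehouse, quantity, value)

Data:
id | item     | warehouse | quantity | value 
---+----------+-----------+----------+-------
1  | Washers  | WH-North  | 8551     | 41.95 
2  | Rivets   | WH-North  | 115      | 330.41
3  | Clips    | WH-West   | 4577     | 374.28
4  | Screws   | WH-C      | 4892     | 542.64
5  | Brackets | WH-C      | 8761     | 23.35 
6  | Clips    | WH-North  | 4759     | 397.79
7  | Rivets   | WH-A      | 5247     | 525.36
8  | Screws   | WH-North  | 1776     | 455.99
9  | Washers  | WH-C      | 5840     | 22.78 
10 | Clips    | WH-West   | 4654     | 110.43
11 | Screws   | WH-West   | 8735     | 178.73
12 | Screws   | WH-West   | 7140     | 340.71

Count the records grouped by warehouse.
SELECT warehouse, COUNT(*) as count
FROM inventory
GROUP BY warehouse

Result:
  WH-A: 1
  WH-C: 3
  WH-North: 4
  WH-West: 4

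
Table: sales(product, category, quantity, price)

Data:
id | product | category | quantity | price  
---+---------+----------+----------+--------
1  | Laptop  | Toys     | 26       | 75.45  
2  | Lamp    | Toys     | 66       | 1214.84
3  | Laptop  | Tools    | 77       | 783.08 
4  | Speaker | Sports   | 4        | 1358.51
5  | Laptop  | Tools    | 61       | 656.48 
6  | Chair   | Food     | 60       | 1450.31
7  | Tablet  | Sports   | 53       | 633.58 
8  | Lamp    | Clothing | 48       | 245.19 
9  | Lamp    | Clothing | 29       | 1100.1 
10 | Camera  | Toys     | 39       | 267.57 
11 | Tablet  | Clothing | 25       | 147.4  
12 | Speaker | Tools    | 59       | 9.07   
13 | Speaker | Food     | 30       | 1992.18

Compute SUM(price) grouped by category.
SELECT category, SUM(price) as result
FROM sales
GROUP BY category

Result:
  Clothing: 1492.69
  Food: 3442.49
  Sports: 1992.09
  Tools: 1448.63
  Toys: 1557.86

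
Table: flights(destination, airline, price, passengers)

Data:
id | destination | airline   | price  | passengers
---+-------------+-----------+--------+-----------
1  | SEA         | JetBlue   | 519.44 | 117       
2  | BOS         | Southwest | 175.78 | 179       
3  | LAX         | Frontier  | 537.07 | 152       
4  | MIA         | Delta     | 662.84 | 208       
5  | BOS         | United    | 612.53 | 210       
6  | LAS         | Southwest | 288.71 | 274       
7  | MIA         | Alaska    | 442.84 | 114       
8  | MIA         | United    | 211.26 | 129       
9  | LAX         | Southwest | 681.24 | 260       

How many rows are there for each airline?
SELECT airline, COUNT(*) as count
FROM flights
GROUP BY airline

Result:
  Alaska: 1
  Delta: 1
  Frontier: 1
  JetBlue: 1
  Southwest: 3
  United: 2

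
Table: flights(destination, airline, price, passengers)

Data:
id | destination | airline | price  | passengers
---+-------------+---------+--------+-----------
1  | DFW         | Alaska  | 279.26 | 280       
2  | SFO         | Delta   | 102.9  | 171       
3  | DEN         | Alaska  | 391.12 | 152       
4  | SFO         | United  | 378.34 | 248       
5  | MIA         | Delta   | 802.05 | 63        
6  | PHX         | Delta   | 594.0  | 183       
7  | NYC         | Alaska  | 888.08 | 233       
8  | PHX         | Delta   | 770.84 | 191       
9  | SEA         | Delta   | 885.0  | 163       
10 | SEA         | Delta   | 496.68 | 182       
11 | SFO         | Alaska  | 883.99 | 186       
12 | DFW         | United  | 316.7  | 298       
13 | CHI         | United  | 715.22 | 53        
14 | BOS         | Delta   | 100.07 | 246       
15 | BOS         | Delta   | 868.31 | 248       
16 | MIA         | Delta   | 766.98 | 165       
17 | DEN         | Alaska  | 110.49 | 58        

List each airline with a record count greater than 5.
SELECT airline, COUNT(*) as cnt
FROM flights
GROUP BY airline
HAVING COUNT(*) > 5

Result:
  Delta: 9

Note: HAVING filters groups after aggregation, WHERE filters rows before.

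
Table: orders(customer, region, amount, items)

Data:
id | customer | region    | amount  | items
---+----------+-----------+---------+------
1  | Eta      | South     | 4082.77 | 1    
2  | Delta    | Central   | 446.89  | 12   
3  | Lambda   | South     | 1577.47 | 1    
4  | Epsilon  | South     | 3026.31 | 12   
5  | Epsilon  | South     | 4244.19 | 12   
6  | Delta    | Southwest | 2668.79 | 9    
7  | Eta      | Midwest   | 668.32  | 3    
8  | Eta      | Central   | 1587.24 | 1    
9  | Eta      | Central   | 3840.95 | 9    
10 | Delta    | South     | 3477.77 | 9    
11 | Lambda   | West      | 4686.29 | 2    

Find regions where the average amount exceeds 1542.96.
SELECT region, AVG(amount)
FROM orders
GROUP BY region
HAVING AVG(amount) > 1542.96

Result:
  Central: avg=1958.36
  South: avg=3281.70
  Southwest: avg=2668.79
  West: avg=4686.29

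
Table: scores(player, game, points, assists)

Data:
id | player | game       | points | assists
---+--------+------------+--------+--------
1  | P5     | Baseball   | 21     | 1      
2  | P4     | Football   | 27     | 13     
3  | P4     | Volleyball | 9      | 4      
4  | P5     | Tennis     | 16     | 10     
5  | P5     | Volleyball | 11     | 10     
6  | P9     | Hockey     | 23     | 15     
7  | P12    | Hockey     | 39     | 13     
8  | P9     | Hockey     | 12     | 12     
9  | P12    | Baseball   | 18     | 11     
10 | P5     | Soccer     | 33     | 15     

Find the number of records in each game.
SELECT game, COUNT(*) as count
FROM scores
GROUP BY game

Result:
  Baseball: 2
  Football: 1
  Hockey: 3
  Soccer: 1
  Tennis: 1
  Volleyball: 2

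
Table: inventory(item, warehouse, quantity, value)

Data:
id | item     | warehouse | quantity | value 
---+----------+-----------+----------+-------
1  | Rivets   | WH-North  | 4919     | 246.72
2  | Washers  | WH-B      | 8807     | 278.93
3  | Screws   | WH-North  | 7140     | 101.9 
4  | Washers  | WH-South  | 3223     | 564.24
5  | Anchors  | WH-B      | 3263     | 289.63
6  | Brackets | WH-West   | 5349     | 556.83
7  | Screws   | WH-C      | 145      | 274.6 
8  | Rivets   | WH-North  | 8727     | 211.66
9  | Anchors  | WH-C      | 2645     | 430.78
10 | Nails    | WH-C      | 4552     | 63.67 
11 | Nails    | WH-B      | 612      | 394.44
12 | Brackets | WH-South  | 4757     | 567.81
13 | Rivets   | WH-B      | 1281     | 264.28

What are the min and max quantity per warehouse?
SELECT warehouse, MIN(quantity), MAX(quantity)
FROM inventory
GROUP BY warehouse

Result:
  WH-B: min=612, max=8807
  WH-C: min=145, max=4552
  WH-North: min=4919, max=8727
  WH-South: min=3223, max=4757
  WH-West: min=5349, max=5349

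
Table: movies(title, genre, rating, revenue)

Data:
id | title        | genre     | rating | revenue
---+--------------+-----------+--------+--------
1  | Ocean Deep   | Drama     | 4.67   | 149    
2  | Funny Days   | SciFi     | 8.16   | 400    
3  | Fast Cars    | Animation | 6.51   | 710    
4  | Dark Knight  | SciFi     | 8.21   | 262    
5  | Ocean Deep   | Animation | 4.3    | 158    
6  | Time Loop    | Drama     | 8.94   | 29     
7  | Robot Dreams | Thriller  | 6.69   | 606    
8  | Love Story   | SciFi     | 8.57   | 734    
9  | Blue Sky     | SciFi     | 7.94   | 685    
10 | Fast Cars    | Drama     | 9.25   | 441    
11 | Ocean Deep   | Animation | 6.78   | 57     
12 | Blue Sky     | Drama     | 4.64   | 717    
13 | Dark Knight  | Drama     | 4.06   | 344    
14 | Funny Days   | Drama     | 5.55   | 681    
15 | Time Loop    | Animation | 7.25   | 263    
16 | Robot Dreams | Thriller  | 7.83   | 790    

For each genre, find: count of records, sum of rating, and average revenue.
SELECT genre,
       COUNT(*) as cnt,
       SUM(rating) as total_rating,
       AVG(revenue) as avg_revenue
FROM movies
GROUP BY genre

Result:
  Animation: 4 records, 24.84 total rating, 297.00 avg revenue
  Drama: 6 records, 37.11 total rating, 393.50 avg revenue
  SciFi: 4 records, 32.88 total rating, 520.25 avg revenue
  Thriller: 2 records, 14.52 total rating, 698.00 avg revenue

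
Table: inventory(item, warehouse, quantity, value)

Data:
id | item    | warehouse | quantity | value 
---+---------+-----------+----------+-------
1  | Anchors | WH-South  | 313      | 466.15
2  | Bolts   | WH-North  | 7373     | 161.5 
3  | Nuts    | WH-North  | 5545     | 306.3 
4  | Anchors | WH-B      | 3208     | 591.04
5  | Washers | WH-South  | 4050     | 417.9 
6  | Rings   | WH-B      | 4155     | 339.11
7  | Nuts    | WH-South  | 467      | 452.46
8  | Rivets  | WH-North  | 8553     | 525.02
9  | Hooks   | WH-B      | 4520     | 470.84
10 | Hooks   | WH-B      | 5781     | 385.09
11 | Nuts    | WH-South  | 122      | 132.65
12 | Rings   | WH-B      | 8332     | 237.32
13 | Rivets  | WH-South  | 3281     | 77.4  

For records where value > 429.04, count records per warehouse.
SELECT warehouse, COUNT(*)
FROM inventory
WHERE value > 429.04
GROUP BY warehouse

Note: WHERE filters rows before grouping.

Result:
  WH-B: 2
  WH-North: 1
  WH-South: 2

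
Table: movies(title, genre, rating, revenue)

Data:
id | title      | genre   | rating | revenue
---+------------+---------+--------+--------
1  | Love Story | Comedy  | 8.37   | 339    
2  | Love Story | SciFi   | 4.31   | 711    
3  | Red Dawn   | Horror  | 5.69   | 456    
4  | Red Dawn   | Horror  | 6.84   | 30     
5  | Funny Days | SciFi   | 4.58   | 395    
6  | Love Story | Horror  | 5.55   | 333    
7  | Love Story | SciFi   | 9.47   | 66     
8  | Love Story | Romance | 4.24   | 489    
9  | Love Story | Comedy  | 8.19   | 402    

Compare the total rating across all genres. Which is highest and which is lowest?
SELECT genre, SUM(rating)
FROM movies
GROUP BY genre
ORDER BY SUM(rating)

All groups:
  Romance: 4.24
  Comedy: 16.56
  Horror: 18.08
  SciFi: 18.36

Highest: SciFi (18.36)
Lowest: Romance (4.24)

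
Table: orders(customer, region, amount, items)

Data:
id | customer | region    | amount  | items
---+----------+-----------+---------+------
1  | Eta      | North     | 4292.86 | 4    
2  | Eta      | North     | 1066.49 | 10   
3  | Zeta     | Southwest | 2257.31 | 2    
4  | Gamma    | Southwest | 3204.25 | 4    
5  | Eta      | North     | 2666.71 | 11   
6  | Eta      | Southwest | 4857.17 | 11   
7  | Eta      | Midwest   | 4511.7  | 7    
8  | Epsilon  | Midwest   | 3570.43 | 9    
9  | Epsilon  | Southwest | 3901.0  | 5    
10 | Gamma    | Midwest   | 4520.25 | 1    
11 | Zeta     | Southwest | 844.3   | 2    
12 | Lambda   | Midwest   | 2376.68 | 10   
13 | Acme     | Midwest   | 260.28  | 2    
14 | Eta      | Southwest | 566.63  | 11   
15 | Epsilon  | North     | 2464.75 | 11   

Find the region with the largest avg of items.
SELECT region, AVG(items) as val
FROM orders
GROUP BY region
ORDER BY val DESC
LIMIT 1

Result: North with avg(items) = 9.00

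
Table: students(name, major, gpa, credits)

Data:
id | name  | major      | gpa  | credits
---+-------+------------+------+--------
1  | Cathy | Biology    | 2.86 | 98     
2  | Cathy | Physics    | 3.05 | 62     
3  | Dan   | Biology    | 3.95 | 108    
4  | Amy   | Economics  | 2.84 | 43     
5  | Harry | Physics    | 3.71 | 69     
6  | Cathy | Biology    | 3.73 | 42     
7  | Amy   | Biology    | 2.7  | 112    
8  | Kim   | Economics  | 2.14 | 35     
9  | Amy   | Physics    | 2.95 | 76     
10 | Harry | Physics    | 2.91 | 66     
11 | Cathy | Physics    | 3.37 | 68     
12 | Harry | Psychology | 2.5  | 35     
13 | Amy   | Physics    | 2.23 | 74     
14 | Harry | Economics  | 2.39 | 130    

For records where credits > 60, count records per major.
SELECT major, COUNT(*)
FROM students
WHERE credits > 60
GROUP BY major

Note: WHERE filters rows before grouping.

Result:
  Biology: 3
  Economics: 1
  Physics: 6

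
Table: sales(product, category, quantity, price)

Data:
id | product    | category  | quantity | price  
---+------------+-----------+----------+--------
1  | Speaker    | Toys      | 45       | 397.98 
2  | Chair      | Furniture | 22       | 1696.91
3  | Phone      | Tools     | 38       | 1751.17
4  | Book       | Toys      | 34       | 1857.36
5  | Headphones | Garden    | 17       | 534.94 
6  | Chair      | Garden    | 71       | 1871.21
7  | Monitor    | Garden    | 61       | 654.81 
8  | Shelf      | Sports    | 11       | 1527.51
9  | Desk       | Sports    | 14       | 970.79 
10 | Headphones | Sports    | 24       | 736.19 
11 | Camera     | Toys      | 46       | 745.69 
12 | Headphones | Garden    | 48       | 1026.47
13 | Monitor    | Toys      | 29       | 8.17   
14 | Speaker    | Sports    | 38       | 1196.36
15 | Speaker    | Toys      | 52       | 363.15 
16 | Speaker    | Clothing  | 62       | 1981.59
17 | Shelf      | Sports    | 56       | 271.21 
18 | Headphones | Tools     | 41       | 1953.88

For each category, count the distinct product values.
SELECT category, COUNT(DISTINCT product)
FROM sales
GROUP BY category

Result:
  Clothing: 1 distinct
  Furniture: 1 distinct
  Garden: 3 distinct
  Sports: 4 distinct
  Tools: 2 distinct
  Toys: 4 distinct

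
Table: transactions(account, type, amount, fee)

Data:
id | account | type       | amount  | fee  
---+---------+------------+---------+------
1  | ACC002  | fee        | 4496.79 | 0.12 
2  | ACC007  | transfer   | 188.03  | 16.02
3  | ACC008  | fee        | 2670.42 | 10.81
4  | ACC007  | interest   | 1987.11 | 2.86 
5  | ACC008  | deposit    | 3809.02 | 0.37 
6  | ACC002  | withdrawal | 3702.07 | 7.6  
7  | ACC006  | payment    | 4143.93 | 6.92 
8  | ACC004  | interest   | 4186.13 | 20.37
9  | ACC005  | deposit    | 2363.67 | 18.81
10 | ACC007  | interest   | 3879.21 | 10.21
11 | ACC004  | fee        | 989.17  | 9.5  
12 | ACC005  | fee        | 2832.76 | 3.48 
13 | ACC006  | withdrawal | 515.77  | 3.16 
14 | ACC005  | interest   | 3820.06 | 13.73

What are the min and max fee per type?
SELECT type, MIN(fee), MAX(fee)
FROM transactions
GROUP BY type

Result:
  deposit: min=0.37, max=18.81
  fee: min=0.12, max=10.81
  interest: min=2.86, max=20.37
  payment: min=6.92, max=6.92
  transfer: min=16.02, max=16.02
  withdrawal: min=3.16, max=7.60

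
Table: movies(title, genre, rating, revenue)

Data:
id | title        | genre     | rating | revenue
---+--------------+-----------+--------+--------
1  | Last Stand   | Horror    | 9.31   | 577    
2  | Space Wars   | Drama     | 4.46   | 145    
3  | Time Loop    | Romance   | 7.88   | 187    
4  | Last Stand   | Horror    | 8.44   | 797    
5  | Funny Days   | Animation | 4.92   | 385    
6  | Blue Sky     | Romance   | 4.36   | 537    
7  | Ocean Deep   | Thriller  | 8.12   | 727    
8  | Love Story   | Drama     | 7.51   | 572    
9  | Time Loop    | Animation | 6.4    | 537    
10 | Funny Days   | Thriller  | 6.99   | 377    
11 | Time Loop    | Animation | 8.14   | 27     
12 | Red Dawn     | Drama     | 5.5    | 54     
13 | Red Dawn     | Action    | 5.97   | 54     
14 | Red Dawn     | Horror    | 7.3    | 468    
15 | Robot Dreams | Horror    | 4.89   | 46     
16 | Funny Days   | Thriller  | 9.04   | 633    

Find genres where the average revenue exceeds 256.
SELECT genre, AVG(revenue)
FROM movies
GROUP BY genre
HAVING AVG(revenue) > 256

Result:
  Animation: avg=316.33
  Drama: avg=257.00
  Horror: avg=472.00
  Romance: avg=362.00
  Thriller: avg=579.00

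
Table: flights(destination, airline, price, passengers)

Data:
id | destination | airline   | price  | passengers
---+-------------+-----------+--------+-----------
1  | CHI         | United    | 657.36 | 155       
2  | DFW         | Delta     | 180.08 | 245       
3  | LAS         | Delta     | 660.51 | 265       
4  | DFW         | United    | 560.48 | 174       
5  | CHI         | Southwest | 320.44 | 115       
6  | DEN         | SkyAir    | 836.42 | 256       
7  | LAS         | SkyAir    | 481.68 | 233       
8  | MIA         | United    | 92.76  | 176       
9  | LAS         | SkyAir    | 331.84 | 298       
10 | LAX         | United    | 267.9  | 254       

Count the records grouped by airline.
SELECT airline, COUNT(*) as count
FROM flights
GROUP BY airline

Result:
  Delta: 2
  SkyAir: 3
  Southwest: 1
  United: 4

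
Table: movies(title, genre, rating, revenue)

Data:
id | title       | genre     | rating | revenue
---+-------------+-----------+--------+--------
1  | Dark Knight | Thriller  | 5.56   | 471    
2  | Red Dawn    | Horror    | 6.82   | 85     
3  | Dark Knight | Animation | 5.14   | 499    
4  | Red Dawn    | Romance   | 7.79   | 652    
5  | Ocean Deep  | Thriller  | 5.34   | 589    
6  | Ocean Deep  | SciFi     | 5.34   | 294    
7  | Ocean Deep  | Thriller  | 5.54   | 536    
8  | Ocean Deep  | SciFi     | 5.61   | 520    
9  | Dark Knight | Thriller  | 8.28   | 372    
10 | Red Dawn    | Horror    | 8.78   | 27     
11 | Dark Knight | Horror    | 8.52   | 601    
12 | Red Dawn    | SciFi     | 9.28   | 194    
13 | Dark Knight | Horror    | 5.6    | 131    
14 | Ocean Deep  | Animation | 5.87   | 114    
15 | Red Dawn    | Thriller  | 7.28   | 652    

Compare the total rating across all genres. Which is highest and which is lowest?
SELECT genre, SUM(rating)
FROM movies
GROUP BY genre
ORDER BY SUM(rating)

All groups:
  Romance: 7.79
  Animation: 11.01
  SciFi: 20.23
  Horror: 29.72
  Thriller: 32.00

Highest: Thriller (32.00)
Lowest: Romance (7.79)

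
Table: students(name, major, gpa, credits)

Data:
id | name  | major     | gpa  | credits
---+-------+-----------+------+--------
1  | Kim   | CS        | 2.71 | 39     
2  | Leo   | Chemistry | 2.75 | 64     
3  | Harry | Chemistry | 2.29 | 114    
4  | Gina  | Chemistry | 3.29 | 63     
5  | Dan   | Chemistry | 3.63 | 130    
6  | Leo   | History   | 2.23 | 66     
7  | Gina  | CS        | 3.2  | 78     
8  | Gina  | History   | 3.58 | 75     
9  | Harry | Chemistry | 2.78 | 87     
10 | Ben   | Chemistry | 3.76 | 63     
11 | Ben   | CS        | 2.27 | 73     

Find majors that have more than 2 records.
SELECT major, COUNT(*) as cnt
FROM students
GROUP BY major
HAVING COUNT(*) > 2

Result:
  CS: 3
  Chemistry: 6

Note: HAVING filters groups after aggregation, WHERE filters rows before.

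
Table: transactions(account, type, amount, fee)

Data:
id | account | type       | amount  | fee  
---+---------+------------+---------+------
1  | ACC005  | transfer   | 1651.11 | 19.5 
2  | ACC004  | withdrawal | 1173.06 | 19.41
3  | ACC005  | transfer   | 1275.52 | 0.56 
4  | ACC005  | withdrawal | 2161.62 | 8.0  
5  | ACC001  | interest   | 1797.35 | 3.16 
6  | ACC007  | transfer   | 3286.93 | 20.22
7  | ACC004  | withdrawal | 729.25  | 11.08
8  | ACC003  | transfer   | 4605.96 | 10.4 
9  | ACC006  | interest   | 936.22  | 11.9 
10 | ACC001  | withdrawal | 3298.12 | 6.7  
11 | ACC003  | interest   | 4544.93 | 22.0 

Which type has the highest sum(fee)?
SELECT type, SUM(fee) as val
FROM transactions
GROUP BY type
ORDER BY val DESC
LIMIT 1

Result: transfer with sum(fee) = 50.68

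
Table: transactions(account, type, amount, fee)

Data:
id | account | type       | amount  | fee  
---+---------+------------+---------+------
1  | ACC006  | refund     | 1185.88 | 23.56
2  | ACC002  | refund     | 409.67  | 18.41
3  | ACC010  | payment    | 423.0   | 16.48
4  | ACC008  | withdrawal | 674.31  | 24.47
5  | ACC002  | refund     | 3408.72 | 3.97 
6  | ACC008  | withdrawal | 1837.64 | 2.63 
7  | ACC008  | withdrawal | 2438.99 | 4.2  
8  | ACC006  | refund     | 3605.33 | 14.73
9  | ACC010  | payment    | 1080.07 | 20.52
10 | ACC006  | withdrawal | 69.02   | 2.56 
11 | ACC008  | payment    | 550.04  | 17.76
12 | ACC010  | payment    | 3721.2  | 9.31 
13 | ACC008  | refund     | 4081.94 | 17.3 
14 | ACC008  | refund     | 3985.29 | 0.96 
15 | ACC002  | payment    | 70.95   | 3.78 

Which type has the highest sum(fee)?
SELECT type, SUM(fee) as val
FROM transactions
GROUP BY type
ORDER BY val DESC
LIMIT 1

Result: refund with sum(fee) = 78.93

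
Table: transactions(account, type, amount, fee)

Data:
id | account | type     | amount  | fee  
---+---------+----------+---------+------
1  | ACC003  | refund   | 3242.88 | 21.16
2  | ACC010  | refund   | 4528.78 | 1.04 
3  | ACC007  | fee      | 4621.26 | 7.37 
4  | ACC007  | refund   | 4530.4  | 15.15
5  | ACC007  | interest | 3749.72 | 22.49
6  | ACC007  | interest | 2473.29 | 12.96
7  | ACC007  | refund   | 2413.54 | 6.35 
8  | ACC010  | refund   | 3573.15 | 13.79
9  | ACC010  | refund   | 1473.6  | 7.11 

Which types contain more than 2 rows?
SELECT type, COUNT(*) as cnt
FROM transactions
GROUP BY type
HAVING COUNT(*) > 2

Result:
  refund: 6

Note: HAVING filters groups after aggregation, WHERE filters rows before.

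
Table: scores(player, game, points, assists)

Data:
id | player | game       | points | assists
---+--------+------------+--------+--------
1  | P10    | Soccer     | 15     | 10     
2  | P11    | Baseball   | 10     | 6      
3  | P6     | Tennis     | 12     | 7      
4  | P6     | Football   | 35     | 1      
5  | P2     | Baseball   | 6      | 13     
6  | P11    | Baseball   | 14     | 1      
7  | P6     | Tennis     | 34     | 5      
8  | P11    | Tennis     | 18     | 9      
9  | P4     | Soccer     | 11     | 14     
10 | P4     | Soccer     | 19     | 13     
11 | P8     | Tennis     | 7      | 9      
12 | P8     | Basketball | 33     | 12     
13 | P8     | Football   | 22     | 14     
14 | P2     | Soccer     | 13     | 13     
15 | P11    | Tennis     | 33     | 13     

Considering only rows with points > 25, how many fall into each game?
SELECT game, COUNT(*)
FROM scores
WHERE points > 25
GROUP BY game

Note: WHERE filters rows before grouping.

Result:
  Basketball: 1
  Football: 1
  Tennis: 2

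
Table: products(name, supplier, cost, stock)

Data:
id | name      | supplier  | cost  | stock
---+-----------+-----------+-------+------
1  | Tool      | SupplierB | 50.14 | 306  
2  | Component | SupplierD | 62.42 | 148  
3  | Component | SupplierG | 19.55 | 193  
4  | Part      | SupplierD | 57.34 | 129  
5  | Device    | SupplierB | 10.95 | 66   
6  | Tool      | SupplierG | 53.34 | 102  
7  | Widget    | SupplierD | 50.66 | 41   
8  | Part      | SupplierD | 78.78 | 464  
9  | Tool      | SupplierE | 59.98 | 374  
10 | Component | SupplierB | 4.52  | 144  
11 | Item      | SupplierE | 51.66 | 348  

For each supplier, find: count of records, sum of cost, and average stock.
SELECT supplier,
       COUNT(*) as cnt,
       SUM(cost) as total_cost,
       AVG(stock) as avg_stock
FROM products
GROUP BY supplier

Result:
  SupplierB: 3 records, 65.61 total cost, 172.00 avg stock
  SupplierD: 4 records, 249.20 total cost, 195.50 avg stock
  SupplierE: 2 records, 111.64 total cost, 361.00 avg stock
  SupplierG: 2 records, 72.89 total cost, 147.50 avg stock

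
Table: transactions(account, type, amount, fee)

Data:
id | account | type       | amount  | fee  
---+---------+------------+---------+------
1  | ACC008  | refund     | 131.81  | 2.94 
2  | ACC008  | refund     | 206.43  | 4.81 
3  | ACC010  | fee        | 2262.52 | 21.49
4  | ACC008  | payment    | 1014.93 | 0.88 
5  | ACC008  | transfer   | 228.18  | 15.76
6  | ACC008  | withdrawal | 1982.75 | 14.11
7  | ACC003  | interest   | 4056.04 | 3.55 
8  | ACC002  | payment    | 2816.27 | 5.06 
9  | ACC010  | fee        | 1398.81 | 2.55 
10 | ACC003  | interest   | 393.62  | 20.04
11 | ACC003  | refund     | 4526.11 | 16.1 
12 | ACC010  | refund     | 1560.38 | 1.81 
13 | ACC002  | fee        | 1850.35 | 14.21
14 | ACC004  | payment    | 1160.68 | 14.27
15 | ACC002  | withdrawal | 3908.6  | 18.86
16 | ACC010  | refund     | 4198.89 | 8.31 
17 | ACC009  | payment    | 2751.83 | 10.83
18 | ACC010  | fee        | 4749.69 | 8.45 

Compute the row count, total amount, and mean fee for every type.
SELECT type,
       COUNT(*) as cnt,
       SUM(amount) as total_amount,
       AVG(fee) as avg_fee
FROM transactions
GROUP BY type

Result:
  fee: 4 records, 10261.37 total amount, 11.68 avg fee
  interest: 2 records, 4449.66 total amount, 11.80 avg fee
  payment: 4 records, 7743.71 total amount, 7.76 avg fee
  refund: 5 records, 10623.62 total amount, 6.79 avg fee
  transfer: 1 records, 228.18 total amount, 15.76 avg fee
  withdrawal: 2 records, 5891.35 total amount, 16.49 avg fee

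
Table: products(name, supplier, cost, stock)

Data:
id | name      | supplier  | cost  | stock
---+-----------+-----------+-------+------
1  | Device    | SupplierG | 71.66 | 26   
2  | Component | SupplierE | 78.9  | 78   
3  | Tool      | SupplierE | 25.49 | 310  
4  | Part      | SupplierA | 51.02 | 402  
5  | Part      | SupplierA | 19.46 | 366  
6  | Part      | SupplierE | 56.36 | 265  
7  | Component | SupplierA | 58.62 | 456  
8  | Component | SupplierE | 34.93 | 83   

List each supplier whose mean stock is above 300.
SELECT supplier, AVG(stock)
FROM products
GROUP BY supplier
HAVING AVG(stock) > 300

Result:
  SupplierA: avg=408.00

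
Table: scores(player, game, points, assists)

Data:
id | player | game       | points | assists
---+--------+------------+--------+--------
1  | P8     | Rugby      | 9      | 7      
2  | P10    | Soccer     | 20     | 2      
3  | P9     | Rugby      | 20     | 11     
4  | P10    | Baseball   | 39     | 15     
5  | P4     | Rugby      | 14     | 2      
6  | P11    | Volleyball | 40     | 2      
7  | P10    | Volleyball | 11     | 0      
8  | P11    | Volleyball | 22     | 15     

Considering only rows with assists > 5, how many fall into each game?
SELECT game, COUNT(*)
FROM scores
WHERE assists > 5
GROUP BY game

Note: WHERE filters rows before grouping.

Result:
  Baseball: 1
  Rugby: 2
  Volleyball: 1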